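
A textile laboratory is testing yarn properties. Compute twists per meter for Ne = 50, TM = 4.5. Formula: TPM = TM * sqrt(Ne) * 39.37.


Formula: TPM = TM * sqrt(Ne) * 39.37
Step 1: sqrt(Ne) = sqrt(50) = 7.0711
Step 2: TM * sqrt(Ne) = 4.5 * 7.0711 = 31.82
Step 3: TPM = 31.82 * 39.37 = 1253 twists/m

1253 twists/m


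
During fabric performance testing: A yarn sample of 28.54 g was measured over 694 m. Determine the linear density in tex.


Formula: Tex = (mass_g / length_m) * 1000
Substituting: Tex = (28.54 / 694) * 1000
Intermediate: 28.54 / 694 = 0.04112392 g/m
Tex = 0.04112392 * 1000 = 41.12 tex

41.12 tex


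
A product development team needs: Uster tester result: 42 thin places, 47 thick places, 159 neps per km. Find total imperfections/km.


Formula: Total = thin places + thick places + neps
Total = 42 + 47 + 159
Total = 248 imperfections/km

248 imperfections/km


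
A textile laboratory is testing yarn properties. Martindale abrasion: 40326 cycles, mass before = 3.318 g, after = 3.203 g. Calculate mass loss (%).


Formula: Mass loss% = ((m_before - m_after) / m_before) * 100
Step 1: Mass loss = 3.318 - 3.203 = 0.115 g
Step 2: Ratio = 0.115 / 3.318 = 0.0346594
Step 3: Mass loss% = 0.0346594 * 100 = 3.46594% ≈ 3.47%

3.47%


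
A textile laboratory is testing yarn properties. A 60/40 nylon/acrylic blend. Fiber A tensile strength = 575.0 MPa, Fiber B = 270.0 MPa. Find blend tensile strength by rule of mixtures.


Formula: Blend property = (fraction_A * property_A) + (fraction_B * property_B)
Step 1: Contribution A = 60/100 * 575.0 MPa = 345.0 MPa
Step 2: Contribution B = 40/100 * 270.0 MPa = 108.0 MPa
Step 3: Blend tensile strength = 345.0 + 108.0 = 453.0 MPa

453.0 MPa


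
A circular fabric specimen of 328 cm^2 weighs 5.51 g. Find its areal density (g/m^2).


Formula: GSM = mass_g / area_m2
Step 1: Convert area: 328 cm^2 = 328 / 10000 = 0.0328 m^2
Step 2: GSM = 5.51 g / 0.0328 m^2 = 168.0 g/m^2

168.0 g/m^2


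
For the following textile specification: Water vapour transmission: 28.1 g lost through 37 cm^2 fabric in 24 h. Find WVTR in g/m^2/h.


Formula: WVTR = mass_loss / (area * time)
Step 1: Convert area: 37 cm^2 = 0.0037 m^2
Step 2: WVTR = 28.1 g / (0.0037 m^2 * 24 h)
Step 3: WVTR = 28.1 / 0.0888 = 316.4 g/m^2/h

316.4 g/m^2/h


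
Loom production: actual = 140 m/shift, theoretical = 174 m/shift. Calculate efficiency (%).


Formula: Efficiency% = (Actual output / Theoretical output) * 100
Efficiency% = (140 / 174) * 100
Efficiency% = 0.804598 * 100 = 80.4598% ≈ 80.5%

80.5%


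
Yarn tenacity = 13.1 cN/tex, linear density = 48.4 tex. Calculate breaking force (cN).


Formula: Breaking force = Tenacity * Linear density
F = 13.1 cN/tex * 48.4 tex
F = 634.04 cN

634.04 cN


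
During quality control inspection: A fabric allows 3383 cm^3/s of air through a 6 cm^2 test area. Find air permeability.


Formula: Air Permeability = Airflow / Test Area
AP = 3383 cm^3/s / 6 cm^2
AP = 563.8 cm^3/s/cm^2

563.8 cm^3/s/cm^2


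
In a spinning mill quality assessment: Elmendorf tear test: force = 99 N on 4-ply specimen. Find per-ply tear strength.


Formula: Per-ply strength = Total force / Number of plies
Per-ply = 99 N / 4
Per-ply = 24.75 N

24.75 N


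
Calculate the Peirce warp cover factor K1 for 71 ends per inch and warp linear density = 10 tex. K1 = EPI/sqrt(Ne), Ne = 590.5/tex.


Formula: K1 = EPI / sqrt(Ne), with Ne = 590.5 / tex_warp
Step 1: Ne = 590.5 / 10 = 59.05
Step 2: sqrt(Ne) = sqrt(59.05) = 7.6844
Step 3: K1 = 71 / 7.6844 = 9.2

9.2


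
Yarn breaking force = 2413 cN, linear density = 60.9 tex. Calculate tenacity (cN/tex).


Formula: Tenacity = Breaking force / Linear density
Tenacity = 2413 cN / 60.9 tex
Tenacity = 39.62 cN/tex

39.62 cN/tex


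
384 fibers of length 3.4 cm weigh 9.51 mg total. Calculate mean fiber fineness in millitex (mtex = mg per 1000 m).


Formula: fineness (mtex) = mass (mg) / total length (km) = (mass_mg / total_length_m) * 1000
Step 1: Convert fiber length: 3.4 cm = 0.034 m
Step 2: Total fiber length = 384 * 0.034 = 13.056 m
Step 3: Linear density = 9.51 mg / 13.056 m = 0.7284 mg/m
Step 4: fineness = 0.7284 * 1000 = 728.4 mtex

728.4 mtex


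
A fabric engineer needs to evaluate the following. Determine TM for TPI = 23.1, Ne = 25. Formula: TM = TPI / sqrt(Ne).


Formula: TM = TPI / sqrt(Ne)
Step 1: sqrt(Ne) = sqrt(25) = 5
Step 2: TM = 23.1 / 5 = 4.62

4.62 TM


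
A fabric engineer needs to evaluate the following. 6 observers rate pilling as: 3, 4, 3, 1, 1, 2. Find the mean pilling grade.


Formula: Mean = sum / count
Sum = 3 + 4 + 3 + 1 + 1 + 2 = 14
Mean = 14 / 6 = 2.3

2.3


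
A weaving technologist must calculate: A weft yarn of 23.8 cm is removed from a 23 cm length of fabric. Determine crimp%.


Formula: Crimp% = ((L_yarn - L_fabric) / L_fabric) * 100
Step 1: Extension = 23.8 - 23 = 0.8 cm
Step 2: Crimp% = (0.8 / 23) * 100
Step 3: Crimp% = 0.034783 * 100 = 3.4783% ≈ 3.5%

3.5%


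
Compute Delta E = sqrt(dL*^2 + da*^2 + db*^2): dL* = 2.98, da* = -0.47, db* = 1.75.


Formula: Delta E = sqrt(dL*^2 + da*^2 + db*^2)
Step 1: dL*^2 = 2.98^2 = 8.8804
Step 2: da*^2 = (-0.47)^2 = 0.2209
Step 3: db*^2 = 1.75^2 = 3.0625
Step 4: Sum = 8.8804 + 0.2209 + 3.0625 = 12.1638
Step 5: Delta E = sqrt(12.1638) = 3.49

3.49 Delta E


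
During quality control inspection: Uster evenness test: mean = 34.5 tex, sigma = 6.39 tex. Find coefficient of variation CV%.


Formula: CV% = (standard deviation / mean) * 100
Step 1: Ratio = 6.39 / 34.5 = 0.185217
Step 2: CV% = 0.185217 * 100 = 18.5217% ≈ 18.5%

18.5%


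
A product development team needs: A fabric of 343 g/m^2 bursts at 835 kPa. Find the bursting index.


Formula: Bursting Index = Bursting Strength / Fabric GSM
BI = 835 kPa / 343 g/m^2
BI = 2.434 kPa/(g/m^2)

2.434 kPa/(g/m^2)


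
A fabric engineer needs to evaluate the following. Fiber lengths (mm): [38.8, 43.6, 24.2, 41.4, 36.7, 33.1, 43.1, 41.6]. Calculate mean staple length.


Formula: Mean = sum of lengths / count
Sum = 38.8 + 43.6 + 24.2 + 41.4 + 36.7 + 33.1 + 43.1 + 41.6
Sum = 302.5 mm
Mean = 302.5 / 8 = 37.81 mm

37.81 mm


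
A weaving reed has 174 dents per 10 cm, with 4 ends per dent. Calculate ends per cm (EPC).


Formula: EPC = (dents per 10 cm * ends per dent) / 10
Step 1: Total ends per 10 cm = 174 * 4 = 696
Step 2: EPC = 696 / 10 = 69.6 ends/cm

69.6 ends/cm


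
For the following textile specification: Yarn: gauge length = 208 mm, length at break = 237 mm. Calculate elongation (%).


Formula: Elongation (%) = ((L_break - L0) / L0) * 100
Step 1: Extension = 237 - 208 = 29 mm
Step 2: Elongation = (29 / 208) * 100
Step 3: Elongation = 0.139423 * 100 = 13.9423% ≈ 13.9%

13.9%


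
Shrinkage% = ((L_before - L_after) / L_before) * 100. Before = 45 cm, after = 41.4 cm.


Formula: Shrinkage% = ((L_before - L_after) / L_before) * 100
Step 1: Shrinkage = 45 - 41.4 = 3.6 cm
Step 2: Shrinkage% = (3.6 / 45) * 100
Step 3: Shrinkage% = 0.08 * 100 = 8.0%

8.0%


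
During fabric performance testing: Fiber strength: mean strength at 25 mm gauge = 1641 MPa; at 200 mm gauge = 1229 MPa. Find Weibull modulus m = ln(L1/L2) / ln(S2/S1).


Formula: m = ln(L1/L2) / ln(S2/S1)
Step 1: ln(L1/L2) = ln(25/200) = -2.07944
Step 2: S2/S1 = 1229/1641 = 0.74893
Step 3: ln(S2/S1) = ln(0.74893) = -0.28911
Step 4: m = -2.07944 / -0.28911 = 7.19

7.19 (Weibull m)


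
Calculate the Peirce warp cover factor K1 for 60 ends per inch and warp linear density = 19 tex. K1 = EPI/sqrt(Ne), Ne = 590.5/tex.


Formula: K1 = EPI / sqrt(Ne), with Ne = 590.5 / tex_warp
Step 1: Ne = 590.5 / 19 = 31.079
Step 2: sqrt(Ne) = sqrt(31.079) = 5.5749
Step 3: K1 = 60 / 5.5749 = 10.8

10.8


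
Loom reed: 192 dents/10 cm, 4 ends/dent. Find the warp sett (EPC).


Formula: EPC = (dents per 10 cm * ends per dent) / 10
Step 1: Total ends per 10 cm = 192 * 4 = 768
Step 2: EPC = 768 / 10 = 76.8 ends/cm

76.8 ends/cm


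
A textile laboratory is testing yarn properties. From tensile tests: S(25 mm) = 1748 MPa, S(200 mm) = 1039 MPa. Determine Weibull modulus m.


Formula: m = ln(L1/L2) / ln(S2/S1)
Step 1: ln(L1/L2) = ln(25/200) = -2.07944
Step 2: S2/S1 = 1039/1748 = 0.59439
Step 3: ln(S2/S1) = ln(0.59439) = -0.52022
Step 4: m = -2.07944 / -0.52022 = 4.00

4.00 (Weibull m)


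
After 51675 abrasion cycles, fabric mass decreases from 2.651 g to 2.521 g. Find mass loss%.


Formula: Mass loss% = ((m_before - m_after) / m_before) * 100
Step 1: Mass loss = 2.651 - 2.521 = 0.13 g
Step 2: Ratio = 0.13 / 2.651 = 0.0490381
Step 3: Mass loss% = 0.0490381 * 100 = 4.90381% ≈ 4.90%

4.90%


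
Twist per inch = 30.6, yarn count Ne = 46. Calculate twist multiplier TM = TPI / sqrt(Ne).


Formula: TM = TPI / sqrt(Ne)
Step 1: sqrt(Ne) = sqrt(46) = 6.7823
Step 2: TM = 30.6 / 6.7823 = 4.51

4.51 TM


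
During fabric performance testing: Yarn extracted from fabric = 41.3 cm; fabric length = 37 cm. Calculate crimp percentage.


Formula: Crimp% = ((L_yarn - L_fabric) / L_fabric) * 100
Step 1: Extension = 41.3 - 37 = 4.3 cm
Step 2: Crimp% = (4.3 / 37) * 100
Step 3: Crimp% = 0.116216 * 100 = 11.6216% ≈ 11.6%

11.6%


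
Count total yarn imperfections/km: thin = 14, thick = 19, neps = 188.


Formula: Total = thin places + thick places + neps
Total = 14 + 19 + 188
Total = 221 imperfections/km

221 imperfections/km


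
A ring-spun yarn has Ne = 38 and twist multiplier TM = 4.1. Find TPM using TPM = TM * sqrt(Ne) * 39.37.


Formula: TPM = TM * sqrt(Ne) * 39.37
Step 1: sqrt(Ne) = sqrt(38) = 6.1644
Step 2: TM * sqrt(Ne) = 4.1 * 6.1644 = 25.274
Step 3: TPM = 25.274 * 39.37 = 995 twists/m

995 twists/m


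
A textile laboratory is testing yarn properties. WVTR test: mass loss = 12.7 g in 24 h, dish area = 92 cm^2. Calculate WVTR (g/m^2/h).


Formula: WVTR = mass_loss / (area * time)
Step 1: Convert area: 92 cm^2 = 0.0092 m^2
Step 2: WVTR = 12.7 g / (0.0092 m^2 * 24 h)
Step 3: WVTR = 12.7 / 0.2208 = 57.5 g/m^2/h

57.5 g/m^2/h


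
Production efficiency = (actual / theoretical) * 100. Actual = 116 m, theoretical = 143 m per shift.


Formula: Efficiency% = (Actual output / Theoretical output) * 100
Efficiency% = (116 / 143) * 100
Efficiency% = 0.811189 * 100 = 81.1189% ≈ 81.1%

81.1%


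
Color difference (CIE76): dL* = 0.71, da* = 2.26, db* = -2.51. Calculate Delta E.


Formula: Delta E = sqrt(dL*^2 + da*^2 + db*^2)
Step 1: dL*^2 = 0.71^2 = 0.5041
Step 2: da*^2 = 2.26^2 = 5.1076
Step 3: db*^2 = (-2.51)^2 = 6.3001
Step 4: Sum = 0.5041 + 5.1076 + 6.3001 = 11.9118
Step 5: Delta E = sqrt(11.9118) = 3.45

3.45 Delta E


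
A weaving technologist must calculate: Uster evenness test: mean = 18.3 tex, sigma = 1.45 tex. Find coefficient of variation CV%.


Formula: CV% = (standard deviation / mean) * 100
Step 1: Ratio = 1.45 / 18.3 = 0.079235
Step 2: CV% = 0.079235 * 100 = 7.9235% ≈ 7.9%

7.9%


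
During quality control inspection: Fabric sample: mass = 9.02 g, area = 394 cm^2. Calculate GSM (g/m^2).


Formula: GSM = mass_g / area_m2
Step 1: Convert area: 394 cm^2 = 394 / 10000 = 0.0394 m^2
Step 2: GSM = 9.02 g / 0.0394 m^2 = 228.9 g/m^2

228.9 g/m^2


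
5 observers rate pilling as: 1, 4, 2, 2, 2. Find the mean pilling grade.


Formula: Mean = sum / count
Sum = 1 + 4 + 2 + 2 + 2 = 11
Mean = 11 / 5 = 2.2

2.2


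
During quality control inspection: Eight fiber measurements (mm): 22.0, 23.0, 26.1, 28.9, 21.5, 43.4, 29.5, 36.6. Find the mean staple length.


Formula: Mean = sum of lengths / count
Sum = 22.0 + 23.0 + 26.1 + 28.9 + 21.5 + 43.4 + 29.5 + 36.6
Sum = 231.0 mm
Mean = 231.0 / 8 = 28.88 mm

28.88 mm


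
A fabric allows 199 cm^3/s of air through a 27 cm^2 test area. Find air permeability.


Formula: Air Permeability = Airflow / Test Area
AP = 199 cm^3/s / 27 cm^2
AP = 7.4 cm^3/s/cm^2

7.4 cm^3/s/cm^2


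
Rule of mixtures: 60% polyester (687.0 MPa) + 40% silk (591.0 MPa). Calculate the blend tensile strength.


Formula: Blend property = (fraction_A * property_A) + (fraction_B * property_B)
Step 1: Contribution A = 60/100 * 687.0 MPa = 412.2 MPa
Step 2: Contribution B = 40/100 * 591.0 MPa = 236.4 MPa
Step 3: Blend tensile strength = 412.2 + 236.4 = 648.6 MPa

648.6 MPa


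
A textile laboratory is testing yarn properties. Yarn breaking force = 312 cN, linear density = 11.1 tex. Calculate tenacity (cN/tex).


Formula: Tenacity = Breaking force / Linear density
Tenacity = 312 cN / 11.1 tex
Tenacity = 28.11 cN/tex

28.11 cN/tex


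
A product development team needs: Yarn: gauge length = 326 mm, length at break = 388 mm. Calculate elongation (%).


Formula: Elongation (%) = ((L_break - L0) / L0) * 100
Step 1: Extension = 388 - 326 = 62 mm
Step 2: Elongation = (62 / 326) * 100
Step 3: Elongation = 0.190184 * 100 = 19.0184% ≈ 19.0%

19.0%


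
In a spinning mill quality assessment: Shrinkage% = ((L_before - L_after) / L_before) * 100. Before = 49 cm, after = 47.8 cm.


Formula: Shrinkage% = ((L_before - L_after) / L_before) * 100
Step 1: Shrinkage = 49 - 47.8 = 1.2 cm
Step 2: Shrinkage% = (1.2 / 49) * 100
Step 3: Shrinkage% = 0.02449 * 100 = 2.449% ≈ 2.4%

2.4%


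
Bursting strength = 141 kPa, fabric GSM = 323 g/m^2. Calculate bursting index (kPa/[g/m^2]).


Formula: Bursting Index = Bursting Strength / Fabric GSM
BI = 141 kPa / 323 g/m^2
BI = 0.437 kPa/(g/m^2)

0.437 kPa/(g/m^2)


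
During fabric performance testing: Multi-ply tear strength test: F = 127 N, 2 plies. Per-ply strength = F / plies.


Formula: Per-ply strength = Total force / Number of plies
Per-ply = 127 N / 2
Per-ply = 63.5 N

63.5 N


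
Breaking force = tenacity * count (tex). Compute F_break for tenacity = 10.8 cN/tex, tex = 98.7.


Formula: Breaking force = Tenacity * Linear density
F = 10.8 cN/tex * 98.7 tex
F = 1065.96 cN

1065.96 cN


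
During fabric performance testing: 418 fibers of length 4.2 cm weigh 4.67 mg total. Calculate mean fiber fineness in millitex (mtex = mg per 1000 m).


Formula: fineness (mtex) = mass (mg) / total length (km) = (mass_mg / total_length_m) * 1000
Step 1: Convert fiber length: 4.2 cm = 0.042 m
Step 2: Total fiber length = 418 * 0.042 = 17.556 m
Step 3: Linear density = 4.67 mg / 17.556 m = 0.2660 mg/m
Step 4: fineness = 0.2660 * 1000 = 266.0 mtex

266.0 mtex


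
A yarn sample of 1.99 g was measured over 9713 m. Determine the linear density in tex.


Formula: Tex = (mass_g / length_m) * 1000
Substituting: Tex = (1.99 / 9713) * 1000
Intermediate: 1.99 / 9713 = 0.00020488 g/m
Tex = 0.00020488 * 1000 = 0.20 tex

0.20 tex


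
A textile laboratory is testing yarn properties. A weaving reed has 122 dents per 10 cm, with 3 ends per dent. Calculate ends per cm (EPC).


Formula: EPC = (dents per 10 cm * ends per dent) / 10
Step 1: Total ends per 10 cm = 122 * 3 = 366
Step 2: EPC = 366 / 10 = 36.6 ends/cm

36.6 ends/cm


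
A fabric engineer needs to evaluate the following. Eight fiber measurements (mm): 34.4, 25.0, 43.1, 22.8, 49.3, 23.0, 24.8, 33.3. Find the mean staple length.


Formula: Mean = sum of lengths / count
Sum = 34.4 + 25.0 + 43.1 + 22.8 + 49.3 + 23.0 + 24.8 + 33.3
Sum = 255.7 mm
Mean = 255.7 / 8 = 31.96 mm

31.96 mm


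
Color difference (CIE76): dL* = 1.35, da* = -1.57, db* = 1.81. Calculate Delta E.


Formula: Delta E = sqrt(dL*^2 + da*^2 + db*^2)
Step 1: dL*^2 = 1.35^2 = 1.8225
Step 2: da*^2 = (-1.57)^2 = 2.4649
Step 3: db*^2 = 1.81^2 = 3.2761
Step 4: Sum = 1.8225 + 2.4649 + 3.2761 = 7.5635
Step 5: Delta E = sqrt(7.5635) = 2.75

2.75 Delta E


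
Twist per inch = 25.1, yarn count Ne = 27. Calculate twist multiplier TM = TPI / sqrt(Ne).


Formula: TM = TPI / sqrt(Ne)
Step 1: sqrt(Ne) = sqrt(27) = 5.1962
Step 2: TM = 25.1 / 5.1962 = 4.83

4.83 TM


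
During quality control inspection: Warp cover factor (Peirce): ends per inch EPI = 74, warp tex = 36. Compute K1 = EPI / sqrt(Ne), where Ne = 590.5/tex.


Formula: K1 = EPI / sqrt(Ne), with Ne = 590.5 / tex_warp
Step 1: Ne = 590.5 / 36 = 16.403
Step 2: sqrt(Ne) = sqrt(16.403) = 4.0501
Step 3: K1 = 74 / 4.0501 = 18.3

18.3


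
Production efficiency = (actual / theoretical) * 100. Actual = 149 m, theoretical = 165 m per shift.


Formula: Efficiency% = (Actual output / Theoretical output) * 100
Efficiency% = (149 / 165) * 100
Efficiency% = 0.90303 * 100 = 90.303% ≈ 90.3%

90.3%


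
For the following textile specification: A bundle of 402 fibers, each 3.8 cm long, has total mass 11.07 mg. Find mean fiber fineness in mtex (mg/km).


Formula: fineness (mtex) = mass (mg) / total length (km) = (mass_mg / total_length_m) * 1000
Step 1: Convert fiber length: 3.8 cm = 0.038 m
Step 2: Total fiber length = 402 * 0.038 = 15.276 m
Step 3: Linear density = 11.07 mg / 15.276 m = 0.7247 mg/m
Step 4: fineness = 0.7247 * 1000 = 724.7 mtex

724.7 mtex


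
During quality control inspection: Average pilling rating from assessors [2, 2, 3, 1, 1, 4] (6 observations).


Formula: Mean = sum / count
Sum = 2 + 2 + 3 + 1 + 1 + 4 = 13
Mean = 13 / 6 = 2.2

2.2


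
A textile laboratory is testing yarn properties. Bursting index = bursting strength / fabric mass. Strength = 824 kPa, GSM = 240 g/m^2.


Formula: Bursting Index = Bursting Strength / Fabric GSM
BI = 824 kPa / 240 g/m^2
BI = 3.433 kPa/(g/m^2)

3.433 kPa/(g/m^2)


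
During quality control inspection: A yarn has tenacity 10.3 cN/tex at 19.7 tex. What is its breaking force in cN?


Formula: Breaking force = Tenacity * Linear density
F = 10.3 cN/tex * 19.7 tex
F = 202.91 cN

202.91 cN


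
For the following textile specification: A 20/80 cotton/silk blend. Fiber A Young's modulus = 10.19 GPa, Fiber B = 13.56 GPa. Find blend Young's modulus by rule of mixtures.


Formula: Blend property = (fraction_A * property_A) + (fraction_B * property_B)
Step 1: Contribution A = 20/100 * 10.19 GPa = 2.038 GPa
Step 2: Contribution B = 80/100 * 13.56 GPa = 10.848 GPa
Step 3: Blend Young's modulus = 2.038 + 10.848 = 12.886 GPa

12.886 GPa


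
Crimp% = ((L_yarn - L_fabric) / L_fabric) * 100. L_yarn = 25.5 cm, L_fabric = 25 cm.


Formula: Crimp% = ((L_yarn - L_fabric) / L_fabric) * 100
Step 1: Extension = 25.5 - 25 = 0.5 cm
Step 2: Crimp% = (0.5 / 25) * 100
Step 3: Crimp% = 0.02 * 100 = 2.0%

2.0%


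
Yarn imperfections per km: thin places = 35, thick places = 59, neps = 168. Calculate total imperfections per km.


Formula: Total = thin places + thick places + neps
Total = 35 + 59 + 168
Total = 262 imperfections/km

262 imperfections/km


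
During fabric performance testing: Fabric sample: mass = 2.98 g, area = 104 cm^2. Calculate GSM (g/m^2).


Formula: GSM = mass_g / area_m2
Step 1: Convert area: 104 cm^2 = 104 / 10000 = 0.0104 m^2
Step 2: GSM = 2.98 g / 0.0104 m^2 = 286.5 g/m^2

286.5 g/m^2


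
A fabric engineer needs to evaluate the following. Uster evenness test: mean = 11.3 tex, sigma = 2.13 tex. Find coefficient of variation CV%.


Formula: CV% = (standard deviation / mean) * 100
Step 1: Ratio = 2.13 / 11.3 = 0.188496
Step 2: CV% = 0.188496 * 100 = 18.8496% ≈ 18.8%

18.8%


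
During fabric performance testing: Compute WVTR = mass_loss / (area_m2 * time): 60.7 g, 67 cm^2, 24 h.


Formula: WVTR = mass_loss / (area * time)
Step 1: Convert area: 67 cm^2 = 0.0067 m^2
Step 2: WVTR = 60.7 g / (0.0067 m^2 * 24 h)
Step 3: WVTR = 60.7 / 0.1608 = 377.5 g/m^2/h

377.5 g/m^2/h


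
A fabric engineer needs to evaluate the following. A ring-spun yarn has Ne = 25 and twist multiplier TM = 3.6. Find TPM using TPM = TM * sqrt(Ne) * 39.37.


Formula: TPM = TM * sqrt(Ne) * 39.37
Step 1: sqrt(Ne) = sqrt(25) = 5
Step 2: TM * sqrt(Ne) = 3.6 * 5 = 18
Step 3: TPM = 18 * 39.37 = 709 twists/m

709 twists/m


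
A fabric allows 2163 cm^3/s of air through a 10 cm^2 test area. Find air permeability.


Formula: Air Permeability = Airflow / Test Area
AP = 2163 cm^3/s / 10 cm^2
AP = 216.3 cm^3/s/cm^2

216.3 cm^3/s/cm^2


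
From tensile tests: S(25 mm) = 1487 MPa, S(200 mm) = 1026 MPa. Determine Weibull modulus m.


Formula: m = ln(L1/L2) / ln(S2/S1)
Step 1: ln(L1/L2) = ln(25/200) = -2.07944
Step 2: S2/S1 = 1026/1487 = 0.68998
Step 3: ln(S2/S1) = ln(0.68998) = -0.37109
Step 4: m = -2.07944 / -0.37109 = 5.60

5.60 (Weibull m)


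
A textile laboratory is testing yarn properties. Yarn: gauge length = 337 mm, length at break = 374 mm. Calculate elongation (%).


Formula: Elongation (%) = ((L_break - L0) / L0) * 100
Step 1: Extension = 374 - 337 = 37 mm
Step 2: Elongation = (37 / 337) * 100
Step 3: Elongation = 0.109792 * 100 = 10.9792% ≈ 11.0%

11.0%


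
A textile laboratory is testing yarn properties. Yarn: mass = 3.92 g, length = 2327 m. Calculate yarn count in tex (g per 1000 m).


Formula: Tex = (mass_g / length_m) * 1000
Substituting: Tex = (3.92 / 2327) * 1000
Intermediate: 3.92 / 2327 = 0.00168457 g/m
Tex = 0.00168457 * 1000 = 1.68 tex

1.68 tex


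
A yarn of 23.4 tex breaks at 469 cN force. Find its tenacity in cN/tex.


Formula: Tenacity = Breaking force / Linear density
Tenacity = 469 cN / 23.4 tex
Tenacity = 20.04 cN/tex

20.04 cN/tex


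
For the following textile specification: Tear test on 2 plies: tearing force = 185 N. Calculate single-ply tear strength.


Formula: Per-ply strength = Total force / Number of plies
Per-ply = 185 N / 2
Per-ply = 92.5 N

92.5 N


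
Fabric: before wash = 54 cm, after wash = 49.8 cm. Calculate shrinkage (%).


Formula: Shrinkage% = ((L_before - L_after) / L_before) * 100
Step 1: Shrinkage = 54 - 49.8 = 4.2 cm
Step 2: Shrinkage% = (4.2 / 54) * 100
Step 3: Shrinkage% = 0.077778 * 100 = 7.7778% ≈ 7.8%

7.8%


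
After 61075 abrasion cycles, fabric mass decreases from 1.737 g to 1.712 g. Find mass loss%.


Formula: Mass loss% = ((m_before - m_after) / m_before) * 100
Step 1: Mass loss = 1.737 - 1.712 = 0.025 g
Step 2: Ratio = 0.025 / 1.737 = 0.0143926
Step 3: Mass loss% = 0.0143926 * 100 = 1.43926% ≈ 1.44%

1.44%


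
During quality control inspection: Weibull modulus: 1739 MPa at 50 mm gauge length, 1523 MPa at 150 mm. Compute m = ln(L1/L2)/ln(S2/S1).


Formula: m = ln(L1/L2) / ln(S2/S1)
Step 1: ln(L1/L2) = ln(50/150) = -1.09861
Step 2: S2/S1 = 1523/1739 = 0.87579
Step 3: ln(S2/S1) = ln(0.87579) = -0.13263
Step 4: m = -1.09861 / -0.13263 = 8.28

8.28 (Weibull m)


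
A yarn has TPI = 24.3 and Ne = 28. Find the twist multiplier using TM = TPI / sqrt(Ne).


Formula: TM = TPI / sqrt(Ne)
Step 1: sqrt(Ne) = sqrt(28) = 5.2915
Step 2: TM = 24.3 / 5.2915 = 4.59

4.59 TM


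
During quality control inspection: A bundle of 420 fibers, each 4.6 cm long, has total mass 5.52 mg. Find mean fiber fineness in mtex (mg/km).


Formula: fineness (mtex) = mass (mg) / total length (km) = (mass_mg / total_length_m) * 1000
Step 1: Convert fiber length: 4.6 cm = 0.046 m
Step 2: Total fiber length = 420 * 0.046 = 19.32 m
Step 3: Linear density = 5.52 mg / 19.32 m = 0.2857 mg/m
Step 4: fineness = 0.2857 * 1000 = 285.7 mtex

285.7 mtex


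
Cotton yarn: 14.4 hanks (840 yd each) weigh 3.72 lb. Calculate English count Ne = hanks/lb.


Formula: Ne = hanks / mass_lb
Substituting: Ne = 14.4 / 3.72
Ne = 3.9

3.9 Ne


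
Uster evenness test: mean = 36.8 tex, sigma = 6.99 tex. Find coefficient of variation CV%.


Formula: CV% = (standard deviation / mean) * 100
Step 1: Ratio = 6.99 / 36.8 = 0.189946
Step 2: CV% = 0.189946 * 100 = 18.9946% ≈ 19.0%

19.0%


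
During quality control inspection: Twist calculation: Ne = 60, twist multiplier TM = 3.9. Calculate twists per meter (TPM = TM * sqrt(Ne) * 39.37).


Formula: TPM = TM * sqrt(Ne) * 39.37
Step 1: sqrt(Ne) = sqrt(60) = 7.746
Step 2: TM * sqrt(Ne) = 3.9 * 7.746 = 30.2094
Step 3: TPM = 30.2094 * 39.37 = 1189 twists/m

1189 twists/m


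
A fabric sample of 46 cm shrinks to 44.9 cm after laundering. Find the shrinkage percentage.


Formula: Shrinkage% = ((L_before - L_after) / L_before) * 100
Step 1: Shrinkage = 46 - 44.9 = 1.1 cm
Step 2: Shrinkage% = (1.1 / 46) * 100
Step 3: Shrinkage% = 0.023913 * 100 = 2.3913% ≈ 2.4%

2.4%


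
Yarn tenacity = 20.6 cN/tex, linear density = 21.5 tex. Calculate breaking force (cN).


Formula: Breaking force = Tenacity * Linear density
F = 20.6 cN/tex * 21.5 tex
F = 442.90 cN

442.90 cN


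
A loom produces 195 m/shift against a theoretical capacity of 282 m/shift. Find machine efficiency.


Formula: Efficiency% = (Actual output / Theoretical output) * 100
Efficiency% = (195 / 282) * 100
Efficiency% = 0.691489 * 100 = 69.1489% ≈ 69.1%

69.1%


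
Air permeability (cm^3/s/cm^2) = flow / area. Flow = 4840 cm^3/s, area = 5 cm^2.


Formula: Air Permeability = Airflow / Test Area
AP = 4840 cm^3/s / 5 cm^2
AP = 968.0 cm^3/s/cm^2

968.0 cm^3/s/cm^2


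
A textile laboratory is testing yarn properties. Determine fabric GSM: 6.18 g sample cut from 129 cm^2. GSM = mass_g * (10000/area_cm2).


Formula: GSM = mass_g / area_m2
Step 1: Convert area: 129 cm^2 = 129 / 10000 = 0.0129 m^2
Step 2: GSM = 6.18 g / 0.0129 m^2 = 479.1 g/m^2

479.1 g/m^2


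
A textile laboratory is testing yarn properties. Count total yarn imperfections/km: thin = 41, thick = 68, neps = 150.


Formula: Total = thin places + thick places + neps
Total = 41 + 68 + 150
Total = 259 imperfections/km

259 imperfections/km


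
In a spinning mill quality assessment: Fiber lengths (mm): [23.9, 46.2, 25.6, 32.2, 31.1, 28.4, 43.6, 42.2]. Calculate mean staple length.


Formula: Mean = sum of lengths / count
Sum = 23.9 + 46.2 + 25.6 + 32.2 + 31.1 + 28.4 + 43.6 + 42.2
Sum = 273.2 mm
Mean = 273.2 / 8 = 34.15 mm

34.15 mm


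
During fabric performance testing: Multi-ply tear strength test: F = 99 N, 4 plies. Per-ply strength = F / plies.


Formula: Per-ply strength = Total force / Number of plies
Per-ply = 99 N / 4
Per-ply = 24.75 N

24.75 N


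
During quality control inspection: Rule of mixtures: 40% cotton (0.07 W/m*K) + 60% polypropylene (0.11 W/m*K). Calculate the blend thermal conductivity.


Formula: Blend property = (fraction_A * property_A) + (fraction_B * property_B)
Step 1: Contribution A = 40/100 * 0.07 W/m*K = 0.028 W/m*K
Step 2: Contribution B = 60/100 * 0.11 W/m*K = 0.066 W/m*K
Step 3: Blend thermal conductivity = 0.028 + 0.066 = 0.094 W/m*K

0.094 W/m*K


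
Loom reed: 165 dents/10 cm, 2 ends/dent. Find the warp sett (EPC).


Formula: EPC = (dents per 10 cm * ends per dent) / 10
Step 1: Total ends per 10 cm = 165 * 2 = 330
Step 2: EPC = 330 / 10 = 33.0 ends/cm

33.0 ends/cm


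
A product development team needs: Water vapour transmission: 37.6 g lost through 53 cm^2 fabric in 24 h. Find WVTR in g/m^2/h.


Formula: WVTR = mass_loss / (area * time)
Step 1: Convert area: 53 cm^2 = 0.0053 m^2
Step 2: WVTR = 37.6 g / (0.0053 m^2 * 24 h)
Step 3: WVTR = 37.6 / 0.1272 = 295.6 g/m^2/h

295.6 g/m^2/h


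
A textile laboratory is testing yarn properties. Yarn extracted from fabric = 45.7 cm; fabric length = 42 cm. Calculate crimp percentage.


Formula: Crimp% = ((L_yarn - L_fabric) / L_fabric) * 100
Step 1: Extension = 45.7 - 42 = 3.7 cm
Step 2: Crimp% = (3.7 / 42) * 100
Step 3: Crimp% = 0.088095 * 100 = 8.8095% ≈ 8.8%

8.8%


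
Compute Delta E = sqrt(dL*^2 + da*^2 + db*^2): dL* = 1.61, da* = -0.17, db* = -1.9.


Formula: Delta E = sqrt(dL*^2 + da*^2 + db*^2)
Step 1: dL*^2 = 1.61^2 = 2.5921
Step 2: da*^2 = (-0.17)^2 = 0.0289
Step 3: db*^2 = (-1.9)^2 = 3.61
Step 4: Sum = 2.5921 + 0.0289 + 3.61 = 6.231
Step 5: Delta E = sqrt(6.231) = 2.5

2.5 Delta E


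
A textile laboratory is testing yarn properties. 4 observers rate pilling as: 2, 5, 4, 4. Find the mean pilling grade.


Formula: Mean = sum / count
Sum = 2 + 5 + 4 + 4 = 15
Mean = 15 / 4 = 3.8

3.8


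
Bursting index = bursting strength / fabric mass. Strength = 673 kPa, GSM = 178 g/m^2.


Formula: Bursting Index = Bursting Strength / Fabric GSM
BI = 673 kPa / 178 g/m^2
BI = 3.781 kPa/(g/m^2)

3.781 kPa/(g/m^2)


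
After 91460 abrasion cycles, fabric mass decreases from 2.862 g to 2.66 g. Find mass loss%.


Formula: Mass loss% = ((m_before - m_after) / m_before) * 100
Step 1: Mass loss = 2.862 - 2.66 = 0.202 g
Step 2: Ratio = 0.202 / 2.862 = 0.07058
Step 3: Mass loss% = 0.07058 * 100 = 7.058% ≈ 7.06%

7.06%


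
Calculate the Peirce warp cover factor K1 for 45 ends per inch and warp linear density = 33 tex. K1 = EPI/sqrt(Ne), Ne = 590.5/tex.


Formula: K1 = EPI / sqrt(Ne), with Ne = 590.5 / tex_warp
Step 1: Ne = 590.5 / 33 = 17.894
Step 2: sqrt(Ne) = sqrt(17.894) = 4.2301
Step 3: K1 = 45 / 4.2301 = 10.6

10.6


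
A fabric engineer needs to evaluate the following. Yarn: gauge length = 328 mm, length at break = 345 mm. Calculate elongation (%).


Formula: Elongation (%) = ((L_break - L0) / L0) * 100
Step 1: Extension = 345 - 328 = 17 mm
Step 2: Elongation = (17 / 328) * 100
Step 3: Elongation = 0.051829 * 100 = 5.1829% ≈ 5.2%

5.2%


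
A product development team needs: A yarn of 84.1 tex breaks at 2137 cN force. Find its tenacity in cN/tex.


Formula: Tenacity = Breaking force / Linear density
Tenacity = 2137 cN / 84.1 tex
Tenacity = 25.41 cN/tex

25.41 cN/tex


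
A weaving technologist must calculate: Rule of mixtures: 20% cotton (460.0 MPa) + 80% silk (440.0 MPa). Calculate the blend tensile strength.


Formula: Blend property = (fraction_A * property_A) + (fraction_B * property_B)
Step 1: Contribution A = 20/100 * 460.0 MPa = 92.0 MPa
Step 2: Contribution B = 80/100 * 440.0 MPa = 352.0 MPa
Step 3: Blend tensile strength = 92.0 + 352.0 = 444.0 MPa

444.0 MPa


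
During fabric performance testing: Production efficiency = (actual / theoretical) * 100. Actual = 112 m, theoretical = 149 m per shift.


Formula: Efficiency% = (Actual output / Theoretical output) * 100
Efficiency% = (112 / 149) * 100
Efficiency% = 0.751678 * 100 = 75.1678% ≈ 75.2%

75.2%


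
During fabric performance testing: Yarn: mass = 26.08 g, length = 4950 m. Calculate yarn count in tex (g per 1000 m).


Formula: Tex = (mass_g / length_m) * 1000
Substituting: Tex = (26.08 / 4950) * 1000
Intermediate: 26.08 / 4950 = 0.00526869 g/m
Tex = 0.00526869 * 1000 = 5.27 tex

5.27 tex


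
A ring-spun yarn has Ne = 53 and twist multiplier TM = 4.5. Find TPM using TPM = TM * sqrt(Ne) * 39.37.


Formula: TPM = TM * sqrt(Ne) * 39.37
Step 1: sqrt(Ne) = sqrt(53) = 7.2801
Step 2: TM * sqrt(Ne) = 4.5 * 7.2801 = 32.7605
Step 3: TPM = 32.7605 * 39.37 = 1290 twists/m

1290 twists/m


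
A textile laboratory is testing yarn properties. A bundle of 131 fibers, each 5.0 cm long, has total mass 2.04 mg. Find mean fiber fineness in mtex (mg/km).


Formula: fineness (mtex) = mass (mg) / total length (km) = (mass_mg / total_length_m) * 1000
Step 1: Convert fiber length: 5.0 cm = 0.05 m
Step 2: Total fiber length = 131 * 0.05 = 6.55 m
Step 3: Linear density = 2.04 mg / 6.55 m = 0.3115 mg/m
Step 4: fineness = 0.3115 * 1000 = 311.5 mtex

311.5 mtex


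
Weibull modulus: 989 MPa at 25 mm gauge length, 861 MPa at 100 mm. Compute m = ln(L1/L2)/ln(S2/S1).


Formula: m = ln(L1/L2) / ln(S2/S1)
Step 1: ln(L1/L2) = ln(25/100) = -1.38629
Step 2: S2/S1 = 861/989 = 0.87058
Step 3: ln(S2/S1) = ln(0.87058) = -0.13860
Step 4: m = -1.38629 / -0.13860 = 10.00

10.00 (Weibull m)


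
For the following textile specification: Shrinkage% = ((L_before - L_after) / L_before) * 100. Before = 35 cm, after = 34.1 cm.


Formula: Shrinkage% = ((L_before - L_after) / L_before) * 100
Step 1: Shrinkage = 35 - 34.1 = 0.9 cm
Step 2: Shrinkage% = (0.9 / 35) * 100
Step 3: Shrinkage% = 0.025714 * 100 = 2.5714% ≈ 2.6%

2.6%


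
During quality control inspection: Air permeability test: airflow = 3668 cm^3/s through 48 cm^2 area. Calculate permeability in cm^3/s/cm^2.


Formula: Air Permeability = Airflow / Test Area
AP = 3668 cm^3/s / 48 cm^2
AP = 76.4 cm^3/s/cm^2

76.4 cm^3/s/cm^2


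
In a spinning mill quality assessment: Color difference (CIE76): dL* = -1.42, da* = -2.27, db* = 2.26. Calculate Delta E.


Formula: Delta E = sqrt(dL*^2 + da*^2 + db*^2)
Step 1: dL*^2 = (-1.42)^2 = 2.0164
Step 2: da*^2 = (-2.27)^2 = 5.1529
Step 3: db*^2 = 2.26^2 = 5.1076
Step 4: Sum = 2.0164 + 5.1529 + 5.1076 = 12.2769
Step 5: Delta E = sqrt(12.2769) = 3.5

3.5 Delta E


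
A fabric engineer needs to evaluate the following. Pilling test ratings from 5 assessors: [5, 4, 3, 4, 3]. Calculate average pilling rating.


Formula: Mean = sum / count
Sum = 5 + 4 + 3 + 4 + 3 = 19
Mean = 19 / 5 = 3.8

3.8


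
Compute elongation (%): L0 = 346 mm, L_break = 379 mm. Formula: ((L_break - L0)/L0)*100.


Formula: Elongation (%) = ((L_break - L0) / L0) * 100
Step 1: Extension = 379 - 346 = 33 mm
Step 2: Elongation = (33 / 346) * 100
Step 3: Elongation = 0.095376 * 100 = 9.5376% ≈ 9.5%

9.5%


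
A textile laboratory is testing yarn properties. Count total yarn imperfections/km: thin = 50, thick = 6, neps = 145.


Formula: Total = thin places + thick places + neps
Total = 50 + 6 + 145
Total = 201 imperfections/km

201 imperfections/km


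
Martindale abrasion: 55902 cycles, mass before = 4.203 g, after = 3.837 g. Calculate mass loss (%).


Formula: Mass loss% = ((m_before - m_after) / m_before) * 100
Step 1: Mass loss = 4.203 - 3.837 = 0.366 g
Step 2: Ratio = 0.366 / 4.203 = 0.0870807
Step 3: Mass loss% = 0.0870807 * 100 = 8.70807% ≈ 8.71%

8.71%


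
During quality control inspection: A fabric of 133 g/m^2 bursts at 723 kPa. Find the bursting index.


Formula: Bursting Index = Bursting Strength / Fabric GSM
BI = 723 kPa / 133 g/m^2
BI = 5.436 kPa/(g/m^2)

5.436 kPa/(g/m^2)


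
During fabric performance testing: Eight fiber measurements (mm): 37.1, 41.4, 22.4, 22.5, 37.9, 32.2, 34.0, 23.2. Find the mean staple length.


Formula: Mean = sum of lengths / count
Sum = 37.1 + 41.4 + 22.4 + 22.5 + 37.9 + 32.2 + 34.0 + 23.2
Sum = 250.7 mm
Mean = 250.7 / 8 = 31.34 mm

31.34 mm


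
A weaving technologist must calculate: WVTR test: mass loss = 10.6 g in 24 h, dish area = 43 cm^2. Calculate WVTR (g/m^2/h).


Formula: WVTR = mass_loss / (area * time)
Step 1: Convert area: 43 cm^2 = 0.0043 m^2
Step 2: WVTR = 10.6 g / (0.0043 m^2 * 24 h)
Step 3: WVTR = 10.6 / 0.1032 = 102.7 g/m^2/h

102.7 g/m^2/h


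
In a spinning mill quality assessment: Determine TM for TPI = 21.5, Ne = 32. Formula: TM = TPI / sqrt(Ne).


Formula: TM = TPI / sqrt(Ne)
Step 1: sqrt(Ne) = sqrt(32) = 5.6569
Step 2: TM = 21.5 / 5.6569 = 3.80

3.80 TM


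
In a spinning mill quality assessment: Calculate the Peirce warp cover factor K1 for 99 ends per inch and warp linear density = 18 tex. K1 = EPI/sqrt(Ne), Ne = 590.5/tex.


Formula: K1 = EPI / sqrt(Ne), with Ne = 590.5 / tex_warp
Step 1: Ne = 590.5 / 18 = 32.806
Step 2: sqrt(Ne) = sqrt(32.806) = 5.7277
Step 3: K1 = 99 / 5.7277 = 17.3

17.3


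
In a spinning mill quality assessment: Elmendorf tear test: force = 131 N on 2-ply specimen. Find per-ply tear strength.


Formula: Per-ply strength = Total force / Number of plies
Per-ply = 131 N / 2
Per-ply = 65.5 N

65.5 N


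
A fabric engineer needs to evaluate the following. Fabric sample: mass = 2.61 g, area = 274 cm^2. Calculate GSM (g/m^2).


Formula: GSM = mass_g / area_m2
Step 1: Convert area: 274 cm^2 = 274 / 10000 = 0.0274 m^2
Step 2: GSM = 2.61 g / 0.0274 m^2 = 95.3 g/m^2

95.3 g/m^2


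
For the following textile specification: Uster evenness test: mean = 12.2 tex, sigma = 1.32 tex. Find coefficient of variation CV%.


Formula: CV% = (standard deviation / mean) * 100
Step 1: Ratio = 1.32 / 12.2 = 0.108197
Step 2: CV% = 0.108197 * 100 = 10.8197% ≈ 10.8%

10.8%


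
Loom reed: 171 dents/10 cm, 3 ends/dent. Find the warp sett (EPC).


Formula: EPC = (dents per 10 cm * ends per dent) / 10
Step 1: Total ends per 10 cm = 171 * 3 = 513
Step 2: EPC = 513 / 10 = 51.3 ends/cm

51.3 ends/cm


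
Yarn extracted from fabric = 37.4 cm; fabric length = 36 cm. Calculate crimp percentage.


Formula: Crimp% = ((L_yarn - L_fabric) / L_fabric) * 100
Step 1: Extension = 37.4 - 36 = 1.4 cm
Step 2: Crimp% = (1.4 / 36) * 100
Step 3: Crimp% = 0.038889 * 100 = 3.8889% ≈ 3.9%

3.9%


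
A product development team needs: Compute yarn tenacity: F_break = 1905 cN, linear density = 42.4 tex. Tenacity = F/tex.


Formula: Tenacity = Breaking force / Linear density
Tenacity = 1905 cN / 42.4 tex
Tenacity = 44.93 cN/tex

44.93 cN/tex


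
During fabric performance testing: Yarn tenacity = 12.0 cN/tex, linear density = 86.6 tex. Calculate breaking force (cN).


Formula: Breaking force = Tenacity * Linear density
F = 12.0 cN/tex * 86.6 tex
F = 1039.20 cN

1039.20 cN


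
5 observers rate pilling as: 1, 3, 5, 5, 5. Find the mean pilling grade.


Formula: Mean = sum / count
Sum = 1 + 3 + 5 + 5 + 5 = 19
Mean = 19 / 5 = 3.8

3.8


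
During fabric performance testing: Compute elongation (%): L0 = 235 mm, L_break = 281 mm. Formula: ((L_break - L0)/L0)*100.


Formula: Elongation (%) = ((L_break - L0) / L0) * 100
Step 1: Extension = 281 - 235 = 46 mm
Step 2: Elongation = (46 / 235) * 100
Step 3: Elongation = 0.195745 * 100 = 19.5745% ≈ 19.6%

19.6%


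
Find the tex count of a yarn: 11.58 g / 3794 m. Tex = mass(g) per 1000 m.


Formula: Tex = (mass_g / length_m) * 1000
Substituting: Tex = (11.58 / 3794) * 1000
Intermediate: 11.58 / 3794 = 0.00305219 g/m
Tex = 0.00305219 * 1000 = 3.05 tex

3.05 tex


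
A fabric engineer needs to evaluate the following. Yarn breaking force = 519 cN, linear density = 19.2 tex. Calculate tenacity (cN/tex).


Formula: Tenacity = Breaking force / Linear density
Tenacity = 519 cN / 19.2 tex
Tenacity = 27.03 cN/tex

27.03 cN/tex


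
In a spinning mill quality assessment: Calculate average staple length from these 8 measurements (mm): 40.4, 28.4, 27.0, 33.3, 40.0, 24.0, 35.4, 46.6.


Formula: Mean = sum of lengths / count
Sum = 40.4 + 28.4 + 27.0 + 33.3 + 40.0 + 24.0 + 35.4 + 46.6
Sum = 275.1 mm
Mean = 275.1 / 8 = 34.39 mm

34.39 mm


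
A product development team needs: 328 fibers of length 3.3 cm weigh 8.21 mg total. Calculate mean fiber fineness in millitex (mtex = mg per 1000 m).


Formula: fineness (mtex) = mass (mg) / total length (km) = (mass_mg / total_length_m) * 1000
Step 1: Convert fiber length: 3.3 cm = 0.033 m
Step 2: Total fiber length = 328 * 0.033 = 10.824 m
Step 3: Linear density = 8.21 mg / 10.824 m = 0.7585 mg/m
Step 4: fineness = 0.7585 * 1000 = 758.5 mtex

758.5 mtex


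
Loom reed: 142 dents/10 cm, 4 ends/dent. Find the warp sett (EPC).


Formula: EPC = (dents per 10 cm * ends per dent) / 10
Step 1: Total ends per 10 cm = 142 * 4 = 568
Step 2: EPC = 568 / 10 = 56.8 ends/cm

56.8 ends/cm


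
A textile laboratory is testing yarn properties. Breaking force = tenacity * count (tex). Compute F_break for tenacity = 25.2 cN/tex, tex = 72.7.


Formula: Breaking force = Tenacity * Linear density
F = 25.2 cN/tex * 72.7 tex
F = 1832.04 cN

1832.04 cN


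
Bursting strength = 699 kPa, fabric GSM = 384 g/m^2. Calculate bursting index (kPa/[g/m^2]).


Formula: Bursting Index = Bursting Strength / Fabric GSM
BI = 699 kPa / 384 g/m^2
BI = 1.820 kPa/(g/m^2)

1.820 kPa/(g/m^2)


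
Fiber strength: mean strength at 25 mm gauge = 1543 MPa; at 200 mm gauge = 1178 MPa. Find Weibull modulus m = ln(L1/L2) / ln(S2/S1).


Formula: m = ln(L1/L2) / ln(S2/S1)
Step 1: ln(L1/L2) = ln(25/200) = -2.07944
Step 2: S2/S1 = 1178/1543 = 0.76345
Step 3: ln(S2/S1) = ln(0.76345) = -0.26991
Step 4: m = -2.07944 / -0.26991 = 7.70

7.70 (Weibull m)


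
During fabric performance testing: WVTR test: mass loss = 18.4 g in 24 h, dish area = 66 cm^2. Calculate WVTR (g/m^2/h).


Formula: WVTR = mass_loss / (area * time)
Step 1: Convert area: 66 cm^2 = 0.0066 m^2
Step 2: WVTR = 18.4 g / (0.0066 m^2 * 24 h)
Step 3: WVTR = 18.4 / 0.1584 = 116.2 g/m^2/h

116.2 g/m^2/h


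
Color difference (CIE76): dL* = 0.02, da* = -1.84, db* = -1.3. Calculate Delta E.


Formula: Delta E = sqrt(dL*^2 + da*^2 + db*^2)
Step 1: dL*^2 = 0.02^2 = 0.0004
Step 2: da*^2 = (-1.84)^2 = 3.3856
Step 3: db*^2 = (-1.3)^2 = 1.69
Step 4: Sum = 0.0004 + 3.3856 + 1.69 = 5.076
Step 5: Delta E = sqrt(5.076) = 2.25

2.25 Delta E
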